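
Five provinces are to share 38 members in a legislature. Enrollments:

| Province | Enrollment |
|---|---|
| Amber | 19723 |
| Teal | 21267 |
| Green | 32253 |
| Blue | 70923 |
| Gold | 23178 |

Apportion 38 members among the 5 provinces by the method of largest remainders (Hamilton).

Amber: 5; Teal: 5; Green: 7; Blue: 16; Gold: 5

Standard divisor: 167344 ÷ 38 ≈ 4403.789.
Standard quotas: Amber 4.4786, Teal 4.8292, Green 7.3239, Blue 16.1050, Gold 5.2632.
Lower quotas: Amber 4, Teal 4, Green 7, Blue 16, Gold 5 (sum 36, leaving 2 seats).
Remainders in descending order: Teal 0.8292, Amber 0.4786, Green 0.3239, Gold 0.2632, Blue 0.1050.
The surplus seats go to Teal, Amber.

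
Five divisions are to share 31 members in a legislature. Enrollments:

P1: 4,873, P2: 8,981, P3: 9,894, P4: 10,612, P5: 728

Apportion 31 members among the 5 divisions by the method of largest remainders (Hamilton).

P1: 4, P2: 8, P3: 9, P4: 9, P5: 1

Standard divisor: 35088 ÷ 31 ≈ 1131.871.
Standard quotas: P1 4.3053, P2 7.9347, P3 8.7413, P4 9.3756, P5 0.6432.
Lower quotas: P1 4, P2 7, P3 8, P4 9, P5 0 (sum 28, leaving 3 seats).
Remainders in descending order: P2 0.9347, P3 0.7413, P5 0.6432, P4 0.3756, P1 0.3053.
Largest remainders: P2, P3, P5 receive the extra seats.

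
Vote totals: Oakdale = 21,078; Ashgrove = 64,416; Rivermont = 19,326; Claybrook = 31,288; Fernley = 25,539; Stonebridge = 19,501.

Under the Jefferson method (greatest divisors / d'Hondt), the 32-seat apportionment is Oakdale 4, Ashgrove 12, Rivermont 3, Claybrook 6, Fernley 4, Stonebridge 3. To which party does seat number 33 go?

Fernley

Priority for the next seat is population ÷ (current seats + 1).
Priorities: Oakdale 4215.600, Ashgrove 4955.077, Rivermont 4831.500, Claybrook 4469.714, Fernley 5107.800, Stonebridge 4875.250.
Highest priority: Fernley.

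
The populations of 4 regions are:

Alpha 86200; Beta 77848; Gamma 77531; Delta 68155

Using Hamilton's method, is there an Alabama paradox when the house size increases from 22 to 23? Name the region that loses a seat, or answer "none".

At 22 seats: Alpha 6, Beta 6, Gamma 5, Delta 5.
At 23 seats: Alpha 6, Beta 6, Gamma 6, Delta 5.
No region's allocation decreased.

none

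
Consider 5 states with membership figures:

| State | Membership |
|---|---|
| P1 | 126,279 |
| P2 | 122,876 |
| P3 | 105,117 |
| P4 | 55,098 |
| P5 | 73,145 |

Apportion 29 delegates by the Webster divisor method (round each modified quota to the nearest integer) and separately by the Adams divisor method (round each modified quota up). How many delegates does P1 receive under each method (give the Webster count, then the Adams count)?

8 and 7

Webster: P1 8, P2 8, P3 6, P4 3, P5 4.
Adams: P1 7, P2 7, P3 6, P4 4, P5 5.
P1 gets 8 under Webster and 7 under Adams.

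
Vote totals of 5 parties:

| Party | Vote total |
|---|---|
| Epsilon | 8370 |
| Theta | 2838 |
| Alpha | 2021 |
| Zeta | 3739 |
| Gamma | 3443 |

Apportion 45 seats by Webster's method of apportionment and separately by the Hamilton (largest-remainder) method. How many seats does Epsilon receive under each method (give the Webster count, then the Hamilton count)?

19 and 18

Webster: Epsilon 19, Theta 6, Alpha 4, Zeta 8, Gamma 8.
Hamilton: Epsilon 18, Theta 6, Alpha 5, Zeta 8, Gamma 8.
Epsilon gets 19 under Webster and 18 under Hamilton.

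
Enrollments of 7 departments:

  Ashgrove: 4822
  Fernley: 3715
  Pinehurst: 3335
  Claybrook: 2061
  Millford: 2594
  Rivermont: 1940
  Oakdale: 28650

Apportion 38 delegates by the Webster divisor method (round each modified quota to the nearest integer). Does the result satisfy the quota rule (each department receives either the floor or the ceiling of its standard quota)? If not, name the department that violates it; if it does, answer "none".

Standard quotas: Ashgrove 3.889, Fernley 2.996, Pinehurst 2.690, Claybrook 1.662, Millford 2.092, Rivermont 1.565, Oakdale 23.106.
Webster allocation: Ashgrove 4, Fernley 3, Pinehurst 3, Claybrook 2, Millford 2, Rivermont 2, Oakdale 22.
Oakdale has quota 23.106 (lower 23, upper 24) but receives 22 — outside the quota interval.

Oakdale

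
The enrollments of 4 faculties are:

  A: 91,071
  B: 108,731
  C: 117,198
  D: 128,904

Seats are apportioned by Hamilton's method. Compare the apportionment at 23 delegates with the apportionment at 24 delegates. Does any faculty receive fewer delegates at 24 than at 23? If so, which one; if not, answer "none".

none

At 23 seats: A 5, B 5, C 6, D 7.
At 24 seats: A 5, B 6, C 6, D 7.
No faculty's allocation decreased.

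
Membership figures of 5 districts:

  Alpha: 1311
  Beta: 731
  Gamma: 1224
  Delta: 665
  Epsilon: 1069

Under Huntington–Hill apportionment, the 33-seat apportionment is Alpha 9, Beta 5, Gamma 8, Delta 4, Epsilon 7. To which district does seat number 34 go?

Delta

Priority for the next seat is population ÷ (√(s·(s+1))).
Priorities: Alpha 138.192, Beta 133.462, Gamma 144.250, Delta 148.699, Epsilon 142.851.
Highest priority: Delta.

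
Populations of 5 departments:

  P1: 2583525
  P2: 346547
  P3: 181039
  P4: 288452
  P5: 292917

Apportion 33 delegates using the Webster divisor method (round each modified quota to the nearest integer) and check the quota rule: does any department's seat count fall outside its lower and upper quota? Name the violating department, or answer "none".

Standard quotas: P1 23.089, P2 3.097, P3 1.618, P4 2.578, P5 2.618.
Webster allocation: P1 22, P2 3, P3 2, P4 3, P5 3.
P1 has quota 23.089 (lower 23, upper 24) but receives 22 — outside the quota interval.

P1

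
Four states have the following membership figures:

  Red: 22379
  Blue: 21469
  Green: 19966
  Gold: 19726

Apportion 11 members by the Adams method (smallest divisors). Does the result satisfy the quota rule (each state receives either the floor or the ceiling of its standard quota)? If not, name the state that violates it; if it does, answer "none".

Standard quotas: Red 2.947, Blue 2.827, Green 2.629, Gold 2.597.
Adams allocation: Red 3, Blue 3, Green 3, Gold 2.
Every allocation lies between the lower and upper quota.

none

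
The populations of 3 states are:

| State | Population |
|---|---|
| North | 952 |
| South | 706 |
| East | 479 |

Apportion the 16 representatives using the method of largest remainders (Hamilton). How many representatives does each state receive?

North 7, South 5, East 4

The standard divisor is 2137/16 ≈ 133.562.
Standard quotas: North 7.128, South 5.286, East 3.586.
Lower quotas: North 7, South 5, East 3 (sum 15, leaving 1 seat).
Remainders in descending order: East 0.586, South 0.286, North 0.128.
The surplus seat goes to East.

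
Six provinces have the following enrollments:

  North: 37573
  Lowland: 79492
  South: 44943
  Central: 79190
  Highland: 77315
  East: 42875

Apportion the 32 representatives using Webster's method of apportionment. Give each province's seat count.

North 3; Lowland 7; South 4; Central 7; Highland 7; East 4

Standard divisor 361388/32 ≈ 11293.375; standard quotas: North 3.327, Lowland 7.039, South 3.980, Central 7.012, Highland 6.846, East 3.796.
Rounding to the nearest integer gives North 3, Lowland 7, South 4, Central 7, Highland 7, East 4 — total 32, matching the house size, so no adjustment is needed.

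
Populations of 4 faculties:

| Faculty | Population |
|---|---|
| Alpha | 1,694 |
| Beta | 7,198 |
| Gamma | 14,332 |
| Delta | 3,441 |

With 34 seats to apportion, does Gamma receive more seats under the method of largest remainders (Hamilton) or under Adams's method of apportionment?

Hamilton: Alpha 2, Beta 9, Gamma 18, Delta 5.
Adams: Alpha 3, Beta 9, Gamma 17, Delta 5.
Gamma gets 18 under Hamilton and 17 under Adams.

Hamilton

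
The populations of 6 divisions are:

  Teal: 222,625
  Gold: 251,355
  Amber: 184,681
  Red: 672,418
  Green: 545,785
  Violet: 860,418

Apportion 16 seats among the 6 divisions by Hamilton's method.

The standard divisor is 2737282/16 ≈ 171080.125.
Standard quotas: Teal 1.3013, Gold 1.4692, Amber 1.0795, Red 3.9304, Green 3.1902, Violet 5.0293.
Lower quotas: Teal 1, Gold 1, Amber 1, Red 3, Green 3, Violet 5 (sum 14, leaving 2 seats).
Remainders in descending order: Red 0.9304, Gold 0.4692, Teal 0.3013, Green 0.1902, Amber 0.0795, Violet 0.0293.
Largest remainders: Red, Gold receive the extra seats.

Teal 1; Gold 2; Amber 1; Red 4; Green 3; Violet 5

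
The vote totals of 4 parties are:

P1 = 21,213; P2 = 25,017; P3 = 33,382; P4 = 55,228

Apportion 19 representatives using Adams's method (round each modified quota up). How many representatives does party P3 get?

Standard divisor 134840/19 ≈ 7096.842; standard quotas: P1 2.989, P2 3.525, P3 4.704, P4 7.782.
Rounding up gives 3, 4, 5, 8 = 20 seats, so the divisor must be adjusted.
With modified divisor 8100: modified quotas P1 2.619, P2 3.089, P3 4.121, P4 6.818.
Rounding up: P1 3, P2 4, P3 5, P4 7 (total 19).
P3 receives 5.

5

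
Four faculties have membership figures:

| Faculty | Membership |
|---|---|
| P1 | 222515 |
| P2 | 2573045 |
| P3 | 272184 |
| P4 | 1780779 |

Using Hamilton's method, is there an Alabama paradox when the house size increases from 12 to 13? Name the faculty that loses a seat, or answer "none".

P1

At 12 seats: P1 1, P2 6, P3 1, P4 4.
At 13 seats: P1 0, P2 7, P3 1, P4 5.
P1 drops from 1 to 0.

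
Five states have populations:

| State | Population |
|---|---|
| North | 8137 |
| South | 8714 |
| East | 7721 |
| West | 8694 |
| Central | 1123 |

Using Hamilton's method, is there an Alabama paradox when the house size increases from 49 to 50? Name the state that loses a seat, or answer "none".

At 49 seats: North 12, South 12, East 11, West 12, Central 2.
At 50 seats: North 12, South 13, East 11, West 13, Central 1.
Central drops from 2 to 1.

Central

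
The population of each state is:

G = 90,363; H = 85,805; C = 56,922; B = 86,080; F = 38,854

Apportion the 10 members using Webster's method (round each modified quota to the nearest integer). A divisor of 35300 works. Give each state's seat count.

G: 3; H: 2; C: 2; B: 2; F: 1

With modified divisor 35300: modified quotas G 2.560, H 2.431, C 1.613, B 2.439, F 1.101.
Rounding to the nearest integer: G 3, H 2, C 2, B 2, F 1 (total 10).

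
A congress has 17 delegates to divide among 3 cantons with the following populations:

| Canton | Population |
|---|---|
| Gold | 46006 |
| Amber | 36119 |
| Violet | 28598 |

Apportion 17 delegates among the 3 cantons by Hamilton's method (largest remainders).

Gold 7, Amber 6, Violet 4

The standard divisor is 110723/17 ≈ 6513.118.
Standard quotas: Gold 7.0636, Amber 5.5456, Violet 4.3908.
Lower quotas: Gold 7, Amber 5, Violet 4 (sum 16, leaving 1 seat).
Remainders in descending order: Amber 0.5456, Violet 0.3908, Gold 0.0636.
Largest remainder: Amber receives the extra seat.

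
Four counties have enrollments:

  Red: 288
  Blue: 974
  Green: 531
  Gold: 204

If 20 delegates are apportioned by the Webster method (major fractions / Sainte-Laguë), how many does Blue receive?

Standard divisor 1997/20 ≈ 99.85; standard quotas: Red 2.884, Blue 9.755, Green 5.318, Gold 2.043.
Rounding to the nearest integer gives Red 3, Blue 10, Green 5, Gold 2 — total 20, matching the house size, so no adjustment is needed.
Blue receives 10.

10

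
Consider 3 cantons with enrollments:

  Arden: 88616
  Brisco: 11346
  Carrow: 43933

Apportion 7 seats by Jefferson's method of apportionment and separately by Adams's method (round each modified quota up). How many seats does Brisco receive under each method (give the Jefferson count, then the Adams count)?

Jefferson: Arden 5, Brisco 0, Carrow 2.
Adams: Arden 4, Brisco 1, Carrow 2.
Brisco gets 0 under Jefferson and 1 under Adams.

0 and 1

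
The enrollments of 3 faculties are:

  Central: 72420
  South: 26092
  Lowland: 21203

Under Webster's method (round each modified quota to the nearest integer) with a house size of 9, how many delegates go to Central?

Standard divisor 119715/9 ≈ 13301.667; standard quotas: Central 5.444, South 1.962, Lowland 1.594.
Rounding to the nearest integer gives Central 5, South 2, Lowland 2 — total 9, matching the house size, so no adjustment is needed.
Central receives 5.

5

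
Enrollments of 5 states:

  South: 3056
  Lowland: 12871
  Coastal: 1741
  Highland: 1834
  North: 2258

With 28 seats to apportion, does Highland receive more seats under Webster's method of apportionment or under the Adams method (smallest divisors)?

Adams

Webster: South 4, Lowland 17, Coastal 2, Highland 2, North 3.
Adams: South 4, Lowland 15, Coastal 3, Highland 3, North 3.
Highland gets 2 under Webster and 3 under Adams.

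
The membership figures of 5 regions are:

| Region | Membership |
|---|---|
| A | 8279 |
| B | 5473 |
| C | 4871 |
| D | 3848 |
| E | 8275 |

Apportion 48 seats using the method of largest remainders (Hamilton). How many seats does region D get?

Standard divisor: 30746 ÷ 48 ≈ 640.542.
Standard quotas: A 12.9250, B 8.5443, C 7.6045, D 6.0074, E 12.9188.
Lower quotas: A 12, B 8, C 7, D 6, E 12 (sum 45, leaving 3 seats).
Remainders in descending order: A 0.9250, E 0.9188, C 0.6045, B 0.5443, D 0.0074.
The surplus seats go to A, E, C.
D receives 6.

6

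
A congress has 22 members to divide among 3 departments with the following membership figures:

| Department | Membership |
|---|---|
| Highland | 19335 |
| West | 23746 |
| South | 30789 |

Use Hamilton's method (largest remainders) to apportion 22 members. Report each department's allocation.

Highland=6, West=7, South=9

The standard divisor is 73870/22 ≈ 3357.727.
Standard quotas: Highland 5.7584, West 7.0720, South 9.1696.
Lower quotas: Highland 5, West 7, South 9 (sum 21, leaving 1 seat).
Remainders in descending order: Highland 0.7584, South 0.1696, West 0.0720.
The surplus seat goes to Highland.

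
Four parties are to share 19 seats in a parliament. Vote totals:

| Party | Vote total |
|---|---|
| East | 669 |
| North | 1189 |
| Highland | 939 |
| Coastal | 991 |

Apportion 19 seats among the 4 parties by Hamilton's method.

The standard divisor is 3788/19 ≈ 199.368.
Standard quotas: East 3.356, North 5.964, Highland 4.710, Coastal 4.971.
Lower quotas: East 3, North 5, Highland 4, Coastal 4 (sum 16, leaving 3 seats).
Remainders in descending order: Coastal 0.971, North 0.964, Highland 0.710, East 0.356.
The surplus seats go to Coastal, North, Highland.

East=3; North=6; Highland=5; Coastal=5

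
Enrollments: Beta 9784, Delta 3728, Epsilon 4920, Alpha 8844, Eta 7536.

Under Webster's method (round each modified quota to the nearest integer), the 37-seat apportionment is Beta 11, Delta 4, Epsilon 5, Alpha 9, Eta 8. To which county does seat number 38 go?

Alpha

Priority for the next seat is population ÷ (current seats + 0.5).
Priorities: Beta 850.783, Delta 828.444, Epsilon 894.545, Alpha 930.947, Eta 886.588.
Highest priority: Alpha.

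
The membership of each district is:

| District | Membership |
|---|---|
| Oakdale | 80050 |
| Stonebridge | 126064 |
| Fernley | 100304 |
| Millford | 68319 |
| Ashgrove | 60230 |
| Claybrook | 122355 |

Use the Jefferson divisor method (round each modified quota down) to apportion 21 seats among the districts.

Standard divisor 557322/21 ≈ 26539.143; standard quotas: Oakdale 3.016, Stonebridge 4.750, Fernley 3.779, Millford 2.574, Ashgrove 2.269, Claybrook 4.610.
Rounding down gives 3, 4, 3, 2, 2, 4 = 18 seats, so the divisor must be adjusted.
With modified divisor 23600: modified quotas Oakdale 3.392, Stonebridge 5.342, Fernley 4.250, Millford 2.895, Ashgrove 2.552, Claybrook 5.185.
Rounding down: Oakdale 3, Stonebridge 5, Fernley 4, Millford 2, Ashgrove 2, Claybrook 5 (total 21).

Oakdale 3; Stonebridge 5; Fernley 4; Millford 2; Ashgrove 2; Claybrook 5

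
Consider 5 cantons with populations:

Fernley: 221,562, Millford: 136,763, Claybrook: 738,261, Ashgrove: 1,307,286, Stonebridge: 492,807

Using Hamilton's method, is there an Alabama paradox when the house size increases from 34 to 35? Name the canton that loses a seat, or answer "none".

At 34 seats: Fernley 2, Millford 2, Claybrook 9, Ashgrove 15, Stonebridge 6.
At 35 seats: Fernley 3, Millford 1, Claybrook 9, Ashgrove 16, Stonebridge 6.
Millford drops from 2 to 1.

Millford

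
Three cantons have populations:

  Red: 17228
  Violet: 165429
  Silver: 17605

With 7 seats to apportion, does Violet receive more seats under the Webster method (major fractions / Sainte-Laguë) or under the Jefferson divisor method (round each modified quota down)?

Webster: Red 1, Violet 5, Silver 1.
Jefferson: Red 0, Violet 7, Silver 0.
Violet gets 5 under Webster and 7 under Jefferson.

Jefferson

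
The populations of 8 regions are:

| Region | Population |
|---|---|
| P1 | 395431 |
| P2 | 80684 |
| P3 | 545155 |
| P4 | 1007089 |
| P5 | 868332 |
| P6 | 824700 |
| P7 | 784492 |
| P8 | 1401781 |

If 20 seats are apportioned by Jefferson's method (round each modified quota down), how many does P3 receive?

Standard divisor 5907664/20 ≈ 295383.2; standard quotas: P1 1.339, P2 0.273, P3 1.846, P4 3.409, P5 2.940, P6 2.792, P7 2.656, P8 4.746.
Rounding down gives 1, 0, 1, 3, 2, 2, 2, 4 = 15 seats, so the divisor must be adjusted.
With modified divisor 256600: modified quotas P1 1.541, P2 0.314, P3 2.125, P4 3.925, P5 3.384, P6 3.214, P7 3.057, P8 5.463.
Rounding down: P1 1, P2 0, P3 2, P4 3, P5 3, P6 3, P7 3, P8 5 (total 20).
P3 receives 2.

2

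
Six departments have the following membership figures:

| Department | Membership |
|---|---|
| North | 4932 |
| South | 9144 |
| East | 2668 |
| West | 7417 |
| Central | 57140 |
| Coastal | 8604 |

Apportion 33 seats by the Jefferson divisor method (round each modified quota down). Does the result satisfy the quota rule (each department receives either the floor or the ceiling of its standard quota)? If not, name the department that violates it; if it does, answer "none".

Central

Standard quotas: North 1.810, South 3.356, East 0.979, West 2.722, Central 20.973, Coastal 3.158.
Jefferson allocation: North 1, South 3, East 1, West 2, Central 23, Coastal 3.
Central has quota 20.973 (lower 20, upper 21) but receives 23 — outside the quota interval.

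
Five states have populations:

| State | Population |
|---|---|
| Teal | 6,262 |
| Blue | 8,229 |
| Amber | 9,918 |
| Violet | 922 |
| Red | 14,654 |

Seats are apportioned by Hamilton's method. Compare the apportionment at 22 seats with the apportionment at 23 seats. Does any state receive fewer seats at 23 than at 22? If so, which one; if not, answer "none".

At 22 seats: Teal 3, Blue 5, Amber 5, Violet 1, Red 8.
At 23 seats: Teal 4, Blue 5, Amber 6, Violet 0, Red 8.
Violet drops from 1 to 0.

Violet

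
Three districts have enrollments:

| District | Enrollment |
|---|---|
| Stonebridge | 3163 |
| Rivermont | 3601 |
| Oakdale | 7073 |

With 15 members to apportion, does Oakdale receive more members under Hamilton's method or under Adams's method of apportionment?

Hamilton

Hamilton: Stonebridge 3, Rivermont 4, Oakdale 8.
Adams: Stonebridge 4, Rivermont 4, Oakdale 7.
Oakdale gets 8 under Hamilton and 7 under Adams.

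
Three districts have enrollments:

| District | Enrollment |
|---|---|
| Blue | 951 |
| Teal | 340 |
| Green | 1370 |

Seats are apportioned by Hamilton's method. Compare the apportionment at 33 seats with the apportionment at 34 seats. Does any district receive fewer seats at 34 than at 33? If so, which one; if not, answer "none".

none

At 33 seats: Blue 12, Teal 4, Green 17.
At 34 seats: Blue 12, Teal 4, Green 18.
No district's allocation decreased.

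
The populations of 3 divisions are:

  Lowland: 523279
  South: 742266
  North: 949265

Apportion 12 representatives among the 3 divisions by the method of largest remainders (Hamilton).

Lowland=3, South=4, North=5

Total 2214810; standard divisor 2214810/12 ≈ 184567.5.
Standard quotas: Lowland 2.8352, South 4.0217, North 5.1432.
Lower quotas: Lowland 2, South 4, North 5 (sum 11, leaving 1 seat).
Remainders in descending order: Lowland 0.8352, North 0.1432, South 0.0217.
Largest remainder: Lowland receives the extra seat.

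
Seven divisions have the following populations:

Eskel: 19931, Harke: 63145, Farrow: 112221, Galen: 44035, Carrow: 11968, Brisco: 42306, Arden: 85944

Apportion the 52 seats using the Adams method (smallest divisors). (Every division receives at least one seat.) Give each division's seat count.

Standard divisor 379550/52 ≈ 7299.038; standard quotas: Eskel 2.731, Harke 8.651, Farrow 15.375, Galen 6.033, Carrow 1.640, Brisco 5.796, Arden 11.775.
Rounding up gives 3, 9, 16, 7, 2, 6, 12 = 55 seats, so the divisor must be adjusted.
With modified divisor 7850: modified quotas Eskel 2.539, Harke 8.044, Farrow 14.296, Galen 5.610, Carrow 1.525, Brisco 5.389, Arden 10.948.
Rounding up: Eskel 3, Harke 9, Farrow 15, Galen 6, Carrow 2, Brisco 6, Arden 11 (total 52).

Eskel 3; Harke 9; Farrow 15; Galen 6; Carrow 2; Brisco 6; Arden 11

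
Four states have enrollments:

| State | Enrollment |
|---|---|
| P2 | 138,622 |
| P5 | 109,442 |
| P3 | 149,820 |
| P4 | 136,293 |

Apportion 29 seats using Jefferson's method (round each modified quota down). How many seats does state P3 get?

8

Standard divisor 534177/29 ≈ 18419.897; standard quotas: P2 7.526, P5 5.942, P3 8.134, P4 7.399.
Rounding down gives 7, 5, 8, 7 = 27 seats, so the divisor must be adjusted.
With modified divisor 17200: modified quotas P2 8.059, P5 6.363, P3 8.710, P4 7.924.
Rounding down: P2 8, P5 6, P3 8, P4 7 (total 29).
P3 receives 8.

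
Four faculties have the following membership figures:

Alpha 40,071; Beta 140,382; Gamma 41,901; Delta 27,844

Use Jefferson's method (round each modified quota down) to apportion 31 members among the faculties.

Standard divisor 250198/31 ≈ 8070.903; standard quotas: Alpha 4.965, Beta 17.394, Gamma 5.192, Delta 3.450.
Rounding down gives 4, 17, 5, 3 = 29 seats, so the divisor must be adjusted.
With modified divisor 7600: modified quotas Alpha 5.272, Beta 18.471, Gamma 5.513, Delta 3.664.
Rounding down: Alpha 5, Beta 18, Gamma 5, Delta 3 (total 31).

Alpha=5; Beta=18; Gamma=5; Delta=3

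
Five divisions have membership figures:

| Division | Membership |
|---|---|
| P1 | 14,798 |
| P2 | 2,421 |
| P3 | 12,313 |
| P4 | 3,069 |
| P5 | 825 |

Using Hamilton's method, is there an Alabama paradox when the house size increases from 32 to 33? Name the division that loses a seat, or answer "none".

none

At 32 seats: P1 14, P2 2, P3 12, P4 3, P5 1.
At 33 seats: P1 15, P2 2, P3 12, P4 3, P5 1.
No division's allocation decreased.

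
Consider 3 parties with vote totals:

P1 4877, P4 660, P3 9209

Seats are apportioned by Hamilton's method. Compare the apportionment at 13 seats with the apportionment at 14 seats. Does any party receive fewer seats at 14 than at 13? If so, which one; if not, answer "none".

At 13 seats: P1 4, P4 1, P3 8.
At 14 seats: P1 5, P4 0, P3 9.
P4 drops from 1 to 0.

P4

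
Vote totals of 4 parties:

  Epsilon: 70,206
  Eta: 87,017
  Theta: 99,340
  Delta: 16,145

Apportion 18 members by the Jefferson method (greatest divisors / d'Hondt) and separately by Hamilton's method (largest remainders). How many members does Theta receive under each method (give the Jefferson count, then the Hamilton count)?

Jefferson: Epsilon 4, Eta 6, Theta 7, Delta 1.
Hamilton: Epsilon 5, Eta 6, Theta 6, Delta 1.
Theta gets 7 under Jefferson and 6 under Hamilton.

7 and 6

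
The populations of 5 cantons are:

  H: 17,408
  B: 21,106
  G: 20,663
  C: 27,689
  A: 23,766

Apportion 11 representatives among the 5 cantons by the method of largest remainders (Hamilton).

H 2, B 2, G 2, C 3, A 2

The standard divisor is 110632/11 ≈ 10057.455.
Standard quotas: H 1.7309, B 2.0985, G 2.0545, C 2.7531, A 2.3630.
Lower quotas: H 1, B 2, G 2, C 2, A 2 (sum 9, leaving 2 seats).
Remainders in descending order: C 0.7531, H 0.7309, A 0.3630, B 0.0985, G 0.0545.
Largest remainders: C, H receive the extra seats.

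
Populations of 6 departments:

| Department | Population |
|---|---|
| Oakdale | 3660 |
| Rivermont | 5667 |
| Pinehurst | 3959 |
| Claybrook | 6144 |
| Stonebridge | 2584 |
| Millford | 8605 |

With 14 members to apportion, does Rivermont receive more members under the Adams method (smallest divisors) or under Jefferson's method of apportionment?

Jefferson

Adams: Oakdale 2, Rivermont 2, Pinehurst 2, Claybrook 3, Stonebridge 1, Millford 4.
Jefferson: Oakdale 1, Rivermont 3, Pinehurst 2, Claybrook 3, Stonebridge 1, Millford 4.
Rivermont gets 2 under Adams and 3 under Jefferson.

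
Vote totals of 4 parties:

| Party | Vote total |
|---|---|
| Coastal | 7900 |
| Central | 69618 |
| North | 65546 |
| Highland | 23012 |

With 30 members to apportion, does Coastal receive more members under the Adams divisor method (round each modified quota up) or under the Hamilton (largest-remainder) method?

Adams: Coastal 2, Central 12, North 12, Highland 4.
Hamilton: Coastal 1, Central 13, North 12, Highland 4.
Coastal gets 2 under Adams and 1 under Hamilton.

Adams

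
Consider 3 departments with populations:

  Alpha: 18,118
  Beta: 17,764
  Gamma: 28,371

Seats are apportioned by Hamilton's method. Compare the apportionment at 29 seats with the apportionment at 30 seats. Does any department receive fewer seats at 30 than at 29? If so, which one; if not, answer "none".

none

At 29 seats: Alpha 8, Beta 8, Gamma 13.
At 30 seats: Alpha 9, Beta 8, Gamma 13.
No department's allocation decreased.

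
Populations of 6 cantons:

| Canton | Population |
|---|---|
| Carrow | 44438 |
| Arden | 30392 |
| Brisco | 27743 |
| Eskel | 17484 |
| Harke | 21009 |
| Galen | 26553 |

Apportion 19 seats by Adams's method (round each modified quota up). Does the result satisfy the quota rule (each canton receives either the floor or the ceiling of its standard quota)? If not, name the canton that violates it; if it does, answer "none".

none

Standard quotas: Carrow 5.037, Arden 3.445, Brisco 3.145, Eskel 1.982, Harke 2.381, Galen 3.010.
Adams allocation: Carrow 5, Arden 3, Brisco 3, Eskel 2, Harke 3, Galen 3.
Every allocation lies between the lower and upper quota.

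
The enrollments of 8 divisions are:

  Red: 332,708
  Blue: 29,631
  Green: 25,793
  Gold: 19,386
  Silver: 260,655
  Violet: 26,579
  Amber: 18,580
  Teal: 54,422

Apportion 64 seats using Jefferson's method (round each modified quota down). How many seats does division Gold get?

1

Standard divisor 767754/64 ≈ 11996.156; standard quotas: Red 27.735, Blue 2.470, Green 2.150, Gold 1.616, Silver 21.728, Violet 2.216, Amber 1.549, Teal 4.537.
Rounding down gives 27, 2, 2, 1, 21, 2, 1, 4 = 60 seats, so the divisor must be adjusted.
With modified divisor 11200: modified quotas Red 29.706, Blue 2.646, Green 2.303, Gold 1.731, Silver 23.273, Violet 2.373, Amber 1.659, Teal 4.859.
Rounding down: Red 29, Blue 2, Green 2, Gold 1, Silver 23, Violet 2, Amber 1, Teal 4 (total 64).
Gold receives 1.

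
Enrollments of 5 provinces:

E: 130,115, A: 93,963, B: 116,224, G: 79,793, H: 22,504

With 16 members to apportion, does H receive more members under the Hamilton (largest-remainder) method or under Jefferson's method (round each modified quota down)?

Hamilton: E 5, A 3, B 4, G 3, H 1.
Jefferson: E 5, A 4, B 4, G 3, H 0.
H gets 1 under Hamilton and 0 under Jefferson.

Hamilton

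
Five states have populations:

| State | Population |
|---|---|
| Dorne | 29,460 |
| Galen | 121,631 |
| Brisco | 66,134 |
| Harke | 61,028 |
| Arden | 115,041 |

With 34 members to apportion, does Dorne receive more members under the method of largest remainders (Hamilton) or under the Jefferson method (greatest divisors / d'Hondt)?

Hamilton: Dorne 3, Galen 10, Brisco 6, Harke 5, Arden 10.
Jefferson: Dorne 2, Galen 11, Brisco 6, Harke 5, Arden 10.
Dorne gets 3 under Hamilton and 2 under Jefferson.

Hamilton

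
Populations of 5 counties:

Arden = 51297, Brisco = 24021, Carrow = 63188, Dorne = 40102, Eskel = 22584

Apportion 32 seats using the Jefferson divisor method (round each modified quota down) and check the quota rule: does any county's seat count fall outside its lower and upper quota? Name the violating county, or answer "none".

none

Standard quotas: Arden 8.159, Brisco 3.821, Carrow 10.050, Dorne 6.378, Eskel 3.592.
Jefferson allocation: Arden 8, Brisco 4, Carrow 11, Dorne 6, Eskel 3.
Every allocation lies between the lower and upper quota.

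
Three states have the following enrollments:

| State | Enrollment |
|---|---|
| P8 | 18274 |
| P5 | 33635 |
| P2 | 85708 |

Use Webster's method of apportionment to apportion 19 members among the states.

P8: 2; P5: 5; P2: 12

Standard divisor 137617/19 ≈ 7243; standard quotas: P8 2.523, P5 4.644, P2 11.833.
Rounding to the nearest integer gives 3, 5, 12 = 20 seats, so the divisor must be adjusted.
With modified divisor 7400: modified quotas P8 2.469, P5 4.545, P2 11.582.
Rounding to the nearest integer: P8 2, P5 5, P2 12 (total 19).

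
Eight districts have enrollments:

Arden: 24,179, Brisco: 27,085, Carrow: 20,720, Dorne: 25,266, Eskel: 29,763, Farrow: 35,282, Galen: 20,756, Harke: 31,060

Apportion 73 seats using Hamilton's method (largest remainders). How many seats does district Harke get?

11

Standard divisor: 214111 ÷ 73 ≈ 2933.027.
Standard quotas: Arden 8.2437, Brisco 9.2345, Carrow 7.0644, Dorne 8.6143, Eskel 10.1475, Farrow 12.0292, Galen 7.0766, Harke 10.5897.
Lower quotas: Arden 8, Brisco 9, Carrow 7, Dorne 8, Eskel 10, Farrow 12, Galen 7, Harke 10 (sum 71, leaving 2 seats).
Remainders in descending order: Dorne 0.6143, Harke 0.5897, Arden 0.2437, Brisco 0.2345, Eskel 0.1475, Galen 0.0766, Carrow 0.0644, Farrow 0.0292.
Largest remainders: Dorne, Harke receive the extra seats.
Harke receives 11.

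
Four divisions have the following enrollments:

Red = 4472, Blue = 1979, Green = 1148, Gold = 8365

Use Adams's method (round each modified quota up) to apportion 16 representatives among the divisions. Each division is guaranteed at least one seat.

Standard divisor 15964/16 ≈ 997.75; standard quotas: Red 4.482, Blue 1.983, Green 1.151, Gold 8.384.
Rounding up gives 5, 2, 2, 9 = 18 seats, so the divisor must be adjusted.
With modified divisor 1124: modified quotas Red 3.979, Blue 1.761, Green 1.021, Gold 7.442.
Rounding up: Red 4, Blue 2, Green 2, Gold 8 (total 16).

Red 4, Blue 2, Green 2, Gold 8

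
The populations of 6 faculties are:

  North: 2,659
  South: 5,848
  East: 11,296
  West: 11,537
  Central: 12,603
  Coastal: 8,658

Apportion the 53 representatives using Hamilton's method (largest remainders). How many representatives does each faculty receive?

Total 52601; standard divisor 52601/53 ≈ 992.472.
Standard quotas: North 2.6792, South 5.8924, East 11.3817, West 11.6245, Central 12.6986, Coastal 8.7237.
Lower quotas: North 2, South 5, East 11, West 11, Central 12, Coastal 8 (sum 49, leaving 4 seats).
Remainders in descending order: South 0.8924, Coastal 0.7237, Central 0.6986, North 0.6792, West 0.6245, East 0.3817.
The surplus seats go to South, Coastal, Central, North.

North: 3, South: 6, East: 11, West: 11, Central: 13, Coastal: 9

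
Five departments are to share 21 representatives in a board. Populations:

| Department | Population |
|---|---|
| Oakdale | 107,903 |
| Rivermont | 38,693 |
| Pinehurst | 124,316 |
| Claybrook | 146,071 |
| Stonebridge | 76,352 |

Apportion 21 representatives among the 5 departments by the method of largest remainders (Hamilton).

Total 493335; standard divisor 493335/21 ≈ 23492.143.
Standard quotas: Oakdale 4.5932, Rivermont 1.6471, Pinehurst 5.2918, Claybrook 6.2179, Stonebridge 3.2501.
Lower quotas: Oakdale 4, Rivermont 1, Pinehurst 5, Claybrook 6, Stonebridge 3 (sum 19, leaving 2 seats).
Remainders in descending order: Rivermont 0.6471, Oakdale 0.5932, Pinehurst 0.2918, Stonebridge 0.2501, Claybrook 0.2179.
Largest remainders: Rivermont, Oakdale receive the extra seats.

Oakdale 5; Rivermont 2; Pinehurst 5; Claybrook 6; Stonebridge 3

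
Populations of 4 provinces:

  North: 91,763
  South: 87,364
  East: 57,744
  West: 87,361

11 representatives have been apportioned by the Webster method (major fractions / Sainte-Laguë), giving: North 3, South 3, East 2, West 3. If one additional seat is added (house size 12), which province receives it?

North

Priority for the next seat is population ÷ (current seats + 0.5).
Priorities: North 26218.000, South 24961.143, East 23097.600, West 24960.286.
Highest priority: North.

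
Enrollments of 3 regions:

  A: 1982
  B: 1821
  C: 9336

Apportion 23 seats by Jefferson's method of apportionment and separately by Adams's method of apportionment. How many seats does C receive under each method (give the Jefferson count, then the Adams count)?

Jefferson: A 3, B 3, C 17.
Adams: A 4, B 3, C 16.
C gets 17 under Jefferson and 16 under Adams.

17 and 16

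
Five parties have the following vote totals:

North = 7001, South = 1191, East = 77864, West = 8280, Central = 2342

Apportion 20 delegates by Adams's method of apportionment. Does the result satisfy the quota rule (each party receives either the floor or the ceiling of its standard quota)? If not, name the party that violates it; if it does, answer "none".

Standard quotas: North 1.448, South 0.246, East 16.108, West 1.713, Central 0.484.
Adams allocation: North 2, South 1, East 14, West 2, Central 1.
East has quota 16.108 (lower 16, upper 17) but receives 14 — outside the quota interval.

East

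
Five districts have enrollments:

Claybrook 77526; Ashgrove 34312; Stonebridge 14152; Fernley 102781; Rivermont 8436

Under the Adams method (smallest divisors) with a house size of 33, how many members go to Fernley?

14

Standard divisor 237207/33 ≈ 7188.091; standard quotas: Claybrook 10.785, Ashgrove 4.773, Stonebridge 1.969, Fernley 14.299, Rivermont 1.174.
Rounding up gives 11, 5, 2, 15, 2 = 35 seats, so the divisor must be adjusted.
With modified divisor 7800: modified quotas Claybrook 9.939, Ashgrove 4.399, Stonebridge 1.814, Fernley 13.177, Rivermont 1.082.
Rounding up: Claybrook 10, Ashgrove 5, Stonebridge 2, Fernley 14, Rivermont 2 (total 33).
Fernley receives 14.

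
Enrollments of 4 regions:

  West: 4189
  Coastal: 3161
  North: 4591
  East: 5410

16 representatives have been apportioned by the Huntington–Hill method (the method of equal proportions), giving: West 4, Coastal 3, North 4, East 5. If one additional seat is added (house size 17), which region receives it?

North

Priority for the next seat is population ÷ (√(s·(s+1))).
Priorities: West 936.689, Coastal 912.502, North 1026.579, East 987.726.
Highest priority: North.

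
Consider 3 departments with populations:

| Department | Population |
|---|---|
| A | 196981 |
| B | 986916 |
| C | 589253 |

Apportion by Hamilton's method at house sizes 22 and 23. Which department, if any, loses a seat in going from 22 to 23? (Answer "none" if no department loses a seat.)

At 22 seats: A 3, B 12, C 7.
At 23 seats: A 2, B 13, C 8.
A drops from 3 to 2.

A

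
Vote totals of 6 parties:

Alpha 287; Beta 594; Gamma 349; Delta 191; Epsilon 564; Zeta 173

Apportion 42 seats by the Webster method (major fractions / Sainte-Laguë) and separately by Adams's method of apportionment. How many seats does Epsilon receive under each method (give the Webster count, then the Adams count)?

Webster: Alpha 6, Beta 11, Gamma 7, Delta 4, Epsilon 11, Zeta 3.
Adams: Alpha 6, Beta 11, Gamma 7, Delta 4, Epsilon 10, Zeta 4.
Epsilon gets 11 under Webster and 10 under Adams.

11 and 10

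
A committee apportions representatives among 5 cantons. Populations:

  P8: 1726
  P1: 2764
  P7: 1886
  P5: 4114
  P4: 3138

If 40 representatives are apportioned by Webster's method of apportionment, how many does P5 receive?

Standard divisor 13628/40 ≈ 340.7; standard quotas: P8 5.066, P1 8.113, P7 5.536, P5 12.075, P4 9.210.
Rounding to the nearest integer gives P8 5, P1 8, P7 6, P5 12, P4 9 — total 40, matching the house size, so no adjustment is needed.
P5 receives 12.

12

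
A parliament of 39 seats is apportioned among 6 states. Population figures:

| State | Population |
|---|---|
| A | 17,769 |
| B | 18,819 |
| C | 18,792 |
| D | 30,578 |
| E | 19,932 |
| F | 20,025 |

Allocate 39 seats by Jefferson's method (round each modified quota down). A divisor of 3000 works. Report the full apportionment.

A 5, B 6, C 6, D 10, E 6, F 6

With modified divisor 3000: modified quotas A 5.923, B 6.273, C 6.264, D 10.193, E 6.644, F 6.675.
Rounding down: A 5, B 6, C 6, D 10, E 6, F 6 (total 39).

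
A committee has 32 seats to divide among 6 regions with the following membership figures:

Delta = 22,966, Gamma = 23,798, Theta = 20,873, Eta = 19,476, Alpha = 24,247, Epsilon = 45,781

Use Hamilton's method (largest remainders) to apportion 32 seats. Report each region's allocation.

Delta 5, Gamma 5, Theta 4, Eta 4, Alpha 5, Epsilon 9

The standard divisor is 157141/32 ≈ 4910.656.
Standard quotas: Delta 4.6768, Gamma 4.8462, Theta 4.2506, Eta 3.9661, Alpha 4.9376, Epsilon 9.3228.
Lower quotas: Delta 4, Gamma 4, Theta 4, Eta 3, Alpha 4, Epsilon 9 (sum 28, leaving 4 seats).
Remainders in descending order: Eta 0.9661, Alpha 0.9376, Gamma 0.8462, Delta 0.6768, Epsilon 0.3228, Theta 0.2506.
The surplus seats go to Eta, Alpha, Gamma, Delta.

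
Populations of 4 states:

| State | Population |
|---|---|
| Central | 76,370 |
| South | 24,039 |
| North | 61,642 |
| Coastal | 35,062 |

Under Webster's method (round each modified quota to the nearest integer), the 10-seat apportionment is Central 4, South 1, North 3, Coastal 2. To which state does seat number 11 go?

North

Priority for the next seat is population ÷ (current seats + 0.5).
Priorities: Central 16971.111, South 16026.000, North 17612.000, Coastal 14024.800.
Highest priority: North.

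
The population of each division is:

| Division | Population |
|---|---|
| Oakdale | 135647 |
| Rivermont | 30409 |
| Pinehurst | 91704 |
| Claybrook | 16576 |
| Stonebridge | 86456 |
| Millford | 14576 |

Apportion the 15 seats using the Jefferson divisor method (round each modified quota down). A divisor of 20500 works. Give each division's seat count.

Oakdale 6, Rivermont 1, Pinehurst 4, Claybrook 0, Stonebridge 4, Millford 0

With modified divisor 20500: modified quotas Oakdale 6.617, Rivermont 1.483, Pinehurst 4.473, Claybrook 0.809, Stonebridge 4.217, Millford 0.711.
Rounding down: Oakdale 6, Rivermont 1, Pinehurst 4, Claybrook 0, Stonebridge 4, Millford 0 (total 15).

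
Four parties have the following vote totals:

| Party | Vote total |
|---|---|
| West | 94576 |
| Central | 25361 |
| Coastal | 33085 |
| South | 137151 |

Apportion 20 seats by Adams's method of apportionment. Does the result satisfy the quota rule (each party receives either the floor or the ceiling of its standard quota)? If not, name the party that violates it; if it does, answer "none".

Standard quotas: West 6.519, Central 1.748, Coastal 2.280, South 9.453.
Adams allocation: West 6, Central 2, Coastal 3, South 9.
Every allocation lies between the lower and upper quota.

none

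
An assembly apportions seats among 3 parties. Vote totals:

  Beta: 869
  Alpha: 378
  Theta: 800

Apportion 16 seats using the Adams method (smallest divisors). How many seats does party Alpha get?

3

Standard divisor 2047/16 ≈ 127.938; standard quotas: Beta 6.792, Alpha 2.955, Theta 6.253.
Rounding up gives 7, 3, 7 = 17 seats, so the divisor must be adjusted.
With modified divisor 140: modified quotas Beta 6.207, Alpha 2.700, Theta 5.714.
Rounding up: Beta 7, Alpha 3, Theta 6 (total 16).
Alpha receives 3.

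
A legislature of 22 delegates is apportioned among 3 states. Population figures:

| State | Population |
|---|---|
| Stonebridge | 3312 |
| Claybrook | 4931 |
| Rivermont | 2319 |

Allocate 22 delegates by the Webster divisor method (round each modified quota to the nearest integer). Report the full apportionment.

Stonebridge: 7; Claybrook: 10; Rivermont: 5

Standard divisor 10562/22 ≈ 480.091; standard quotas: Stonebridge 6.899, Claybrook 10.271, Rivermont 4.830.
Rounding to the nearest integer gives Stonebridge 7, Claybrook 10, Rivermont 5 — total 22, matching the house size, so no adjustment is needed.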